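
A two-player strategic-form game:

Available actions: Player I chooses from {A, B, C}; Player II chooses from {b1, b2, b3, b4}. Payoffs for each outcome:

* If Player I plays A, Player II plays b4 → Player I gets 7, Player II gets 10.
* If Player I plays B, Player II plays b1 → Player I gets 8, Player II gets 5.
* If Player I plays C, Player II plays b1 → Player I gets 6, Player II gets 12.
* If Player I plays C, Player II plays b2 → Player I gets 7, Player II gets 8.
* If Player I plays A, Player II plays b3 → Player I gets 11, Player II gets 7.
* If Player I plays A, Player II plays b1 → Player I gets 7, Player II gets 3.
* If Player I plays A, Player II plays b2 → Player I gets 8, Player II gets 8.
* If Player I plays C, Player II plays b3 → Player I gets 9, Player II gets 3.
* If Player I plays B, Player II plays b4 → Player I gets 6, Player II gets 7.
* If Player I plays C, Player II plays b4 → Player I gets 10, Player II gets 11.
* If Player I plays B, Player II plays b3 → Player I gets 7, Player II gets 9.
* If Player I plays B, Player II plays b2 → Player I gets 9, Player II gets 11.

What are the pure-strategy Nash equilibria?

The unique pure-strategy Nash equilibrium is (B, b2).

(A, b1): Player I can switch to B (7 → 8). Not NE.
(A, b2): Player I can switch to B (8 → 9). Not NE.
(A, b3): Player II can switch to b2 (7 → 8). Not NE.
(A, b4): Player I can switch to C (7 → 10). Not NE.
(B, b1): Player II can switch to b2 (5 → 11). Not NE.
(B, b2): Player I gets 9, best alternative 8; Player II gets 11, best alternative 9. No profitable deviation — NE.
(B, b3): Player I can switch to A (7 → 11). Not NE.
(B, b4): Player I can switch to A (6 → 7). Not NE.
(C, b1): Player I can switch to A (6 → 7). Not NE.
(The remaining 3 profiles each have a profitable deviation by the same check.)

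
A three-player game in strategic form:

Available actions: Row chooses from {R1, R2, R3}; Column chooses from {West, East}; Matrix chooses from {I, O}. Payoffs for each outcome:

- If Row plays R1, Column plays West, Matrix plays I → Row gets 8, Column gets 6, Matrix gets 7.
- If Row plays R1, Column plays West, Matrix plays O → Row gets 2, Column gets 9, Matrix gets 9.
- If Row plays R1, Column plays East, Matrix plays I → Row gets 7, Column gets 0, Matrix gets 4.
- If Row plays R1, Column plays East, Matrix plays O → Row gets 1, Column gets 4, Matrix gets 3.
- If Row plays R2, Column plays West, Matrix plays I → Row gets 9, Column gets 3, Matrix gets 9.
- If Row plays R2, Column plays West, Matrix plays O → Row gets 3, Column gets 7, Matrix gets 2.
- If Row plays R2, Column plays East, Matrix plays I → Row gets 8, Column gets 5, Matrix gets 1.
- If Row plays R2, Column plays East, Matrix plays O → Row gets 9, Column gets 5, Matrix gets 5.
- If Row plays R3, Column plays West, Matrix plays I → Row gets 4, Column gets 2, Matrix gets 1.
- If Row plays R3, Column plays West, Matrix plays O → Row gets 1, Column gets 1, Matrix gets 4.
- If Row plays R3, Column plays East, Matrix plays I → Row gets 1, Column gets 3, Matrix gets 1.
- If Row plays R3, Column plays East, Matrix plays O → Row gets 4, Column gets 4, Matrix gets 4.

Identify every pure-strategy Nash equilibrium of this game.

Mark each player's best response to every combination of opponents' strategies; a profile where every player is best-responding is a pure Nash equilibrium.
Row against (West, I): payoffs 8, 9, 4 → best response R2.
Row against (West, O): payoffs 2, 3, 1 → best response R2.
Row against (East, I): payoffs 7, 8, 1 → best response R2.
Row against (East, O): payoffs 1, 9, 4 → best response R2.
Column against (R1, I): payoffs 6, 0 → best response West.
Column against (R1, O): payoffs 9, 4 → best response West.
Column against (R2, I): payoffs 3, 5 → best response East.
Column against (R2, O): payoffs 7, 5 → best response West.
Column against (R3, I): payoffs 2, 3 → best response East.
Column against (R3, O): payoffs 1, 4 → best response East.
Matrix against (R1, West): payoffs 7, 9 → best response O.
Matrix against (R1, East): payoffs 4, 3 → best response I.
Matrix against (R2, West): payoffs 9, 2 → best response I.
Matrix against (R2, East): payoffs 1, 5 → best response O.
Matrix against (R3, West): payoffs 1, 4 → best response O.
Matrix against (R3, East): payoffs 1, 4 → best response O.
No profile is a mutual best response for all players.

This game has no pure Nash equilibrium.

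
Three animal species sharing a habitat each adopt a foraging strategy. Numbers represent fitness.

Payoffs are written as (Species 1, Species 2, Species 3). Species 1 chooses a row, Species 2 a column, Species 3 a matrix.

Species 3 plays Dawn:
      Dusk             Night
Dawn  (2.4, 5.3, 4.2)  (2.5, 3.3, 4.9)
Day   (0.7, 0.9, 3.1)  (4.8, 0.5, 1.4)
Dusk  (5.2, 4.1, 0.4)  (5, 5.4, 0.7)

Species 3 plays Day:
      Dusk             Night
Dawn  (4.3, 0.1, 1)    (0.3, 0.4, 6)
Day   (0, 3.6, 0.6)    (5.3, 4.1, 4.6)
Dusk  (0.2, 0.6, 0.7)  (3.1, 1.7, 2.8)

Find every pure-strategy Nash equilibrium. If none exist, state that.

Check each profile: it is a Nash equilibrium iff no player can strictly gain by switching unilaterally.
(Dawn, Dusk, Dawn): Species 1 can switch to Dusk (2.4 → 5.2). Not NE.
(Dawn, Dusk, Day): Species 2 can switch to Night (0.1 → 0.4). Not NE.
(Dawn, Night, Dawn): Species 1 can switch to Day (2.5 → 4.8). Not NE.
(Dawn, Night, Day): Species 1 can switch to Day (0.3 → 5.3). Not NE.
(Day, Dusk, Dawn): Species 1 can switch to Dawn (0.7 → 2.4). Not NE.
(Day, Dusk, Day): Species 1 can switch to Dawn (0 → 4.3). Not NE.
(Day, Night, Day): Species 1 gets 5.3, best alternative 3.1; Species 2 gets 4.1, best alternative 3.6; Species 3 gets 4.6, best alternative 1.4. No profitable deviation — NE.
(The remaining 5 profiles each have a profitable deviation by the same check.)

Pure NE: (Day, Night, Day)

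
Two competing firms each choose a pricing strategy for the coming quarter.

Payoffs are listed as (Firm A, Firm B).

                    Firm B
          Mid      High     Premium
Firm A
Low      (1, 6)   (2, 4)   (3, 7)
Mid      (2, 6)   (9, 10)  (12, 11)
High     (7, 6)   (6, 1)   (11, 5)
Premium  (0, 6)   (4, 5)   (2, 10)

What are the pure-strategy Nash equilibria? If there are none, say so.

(Mid, Premium); (High, Mid)

Check each profile: it is a Nash equilibrium iff no player can strictly gain by switching unilaterally.
(Low, Mid): Firm A can switch to Mid (1 → 2). Not NE.
(Low, High): Firm A can switch to Mid (2 → 9). Not NE.
(Low, Premium): Firm A can switch to Mid (3 → 12). Not NE.
(Mid, Mid): Firm A can switch to High (2 → 7). Not NE.
(Mid, High): Firm B can switch to Premium (10 → 11). Not NE.
(Mid, Premium): Firm A gets 12, best alternative 11; Firm B gets 11, best alternative 10. No profitable deviation — NE.
(High, Mid): Firm A gets 7, best alternative 2; Firm B gets 6, best alternative 5. No profitable deviation — NE.
(High, High): Firm A can switch to Mid (6 → 9). Not NE.
(High, Premium): Firm A can switch to Mid (11 → 12). Not NE.
(Premium, Mid): Firm A can switch to Low (0 → 1). Not NE.
(Premium, High): Firm A can switch to Mid (4 → 9). Not NE.
(Premium, Premium): Firm A can switch to Low (2 → 3). Not NE.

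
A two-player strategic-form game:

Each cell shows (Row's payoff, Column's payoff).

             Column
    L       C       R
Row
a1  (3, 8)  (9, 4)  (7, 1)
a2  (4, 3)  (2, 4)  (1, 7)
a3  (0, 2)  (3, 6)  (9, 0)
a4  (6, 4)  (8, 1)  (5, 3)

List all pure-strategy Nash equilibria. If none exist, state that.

Pure NE: (a4, L)

For each player, find the best response to each opponent profile; mutual best responses are the pure NE.
Row against L: payoffs 3, 4, 0, 6 → best response a4.
Row against C: payoffs 9, 2, 3, 8 → best response a1.
Row against R: payoffs 7, 1, 9, 5 → best response a3.
Column against a1: payoffs 8, 4, 1 → best response L.
Column against a2: payoffs 3, 4, 7 → best response R.
Column against a3: payoffs 2, 6, 0 → best response C.
Column against a4: payoffs 4, 1, 3 → best response L.
Mutual best responses: (a4, L).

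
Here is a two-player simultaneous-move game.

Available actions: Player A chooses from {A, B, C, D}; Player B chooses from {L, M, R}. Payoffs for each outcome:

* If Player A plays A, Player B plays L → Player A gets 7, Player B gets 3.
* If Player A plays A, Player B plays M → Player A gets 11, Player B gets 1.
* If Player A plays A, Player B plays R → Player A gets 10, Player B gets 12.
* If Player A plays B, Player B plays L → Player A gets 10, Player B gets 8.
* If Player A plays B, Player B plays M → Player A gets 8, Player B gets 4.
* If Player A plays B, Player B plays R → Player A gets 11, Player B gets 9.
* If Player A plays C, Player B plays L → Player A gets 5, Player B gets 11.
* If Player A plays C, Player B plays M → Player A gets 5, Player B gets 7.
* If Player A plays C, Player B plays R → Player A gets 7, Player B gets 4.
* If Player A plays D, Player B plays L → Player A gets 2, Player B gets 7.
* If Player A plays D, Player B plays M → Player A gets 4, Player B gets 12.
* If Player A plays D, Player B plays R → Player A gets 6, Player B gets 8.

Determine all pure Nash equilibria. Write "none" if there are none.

(A, L): Player A can switch to B (7 → 10). Not NE.
(A, M): Player B can switch to L (1 → 3). Not NE.
(A, R): Player A can switch to B (10 → 11). Not NE.
(B, L): Player B can switch to R (8 → 9). Not NE.
(B, M): Player A can switch to A (8 → 11). Not NE.
(B, R): Player A gets 11, best alternative 10; Player B gets 9, best alternative 8. No profitable deviation — NE.
(C, L): Player A can switch to A (5 → 7). Not NE.
(The remaining 5 profiles each have a profitable deviation by the same check.)

(B, R)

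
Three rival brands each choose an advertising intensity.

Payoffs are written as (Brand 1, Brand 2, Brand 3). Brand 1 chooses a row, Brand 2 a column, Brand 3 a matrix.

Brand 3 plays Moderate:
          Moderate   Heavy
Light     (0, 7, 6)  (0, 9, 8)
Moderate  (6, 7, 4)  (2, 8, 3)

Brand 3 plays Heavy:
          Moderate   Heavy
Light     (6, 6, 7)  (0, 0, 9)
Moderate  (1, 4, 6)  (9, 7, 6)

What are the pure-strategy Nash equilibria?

The pure Nash equilibria are (Light, Moderate, Heavy) and (Moderate, Heavy, Heavy).

(Light, Moderate, Moderate): Brand 1 can switch to Moderate (0 → 6). Not NE.
(Light, Moderate, Heavy): Brand 1 gets 6, best alternative 1; Brand 2 gets 6, best alternative 0; Brand 3 gets 7, best alternative 6. No profitable deviation — NE.
(Light, Heavy, Moderate): Brand 1 can switch to Moderate (0 → 2). Not NE.
(Light, Heavy, Heavy): Brand 1 can switch to Moderate (0 → 9). Not NE.
(Moderate, Moderate, Moderate): Brand 2 can switch to Heavy (7 → 8). Not NE.
(Moderate, Moderate, Heavy): Brand 1 can switch to Light (1 → 6). Not NE.
(Moderate, Heavy, Moderate): Brand 3 can switch to Heavy (3 → 6). Not NE.
(Moderate, Heavy, Heavy): Brand 1 gets 9, best alternative 0; Brand 2 gets 7, best alternative 4; Brand 3 gets 6, best alternative 3. No profitable deviation — NE.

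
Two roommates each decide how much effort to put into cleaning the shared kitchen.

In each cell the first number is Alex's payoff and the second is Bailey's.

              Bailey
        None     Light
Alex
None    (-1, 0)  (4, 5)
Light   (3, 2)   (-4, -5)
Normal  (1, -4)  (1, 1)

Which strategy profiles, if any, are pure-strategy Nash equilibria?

Check each profile: it is a Nash equilibrium iff no player can strictly gain by switching unilaterally.
(None, None): Alex can switch to Light (-1 → 3). Not NE.
(None, Light): Alex gets 4, best alternative 1; Bailey gets 5, best alternative 0. No profitable deviation — NE.
(Light, None): Alex gets 3, best alternative 1; Bailey gets 2, best alternative -5. No profitable deviation — NE.
(Light, Light): Alex can switch to None (-4 → 4). Not NE.
(Normal, None): Alex can switch to Light (1 → 3). Not NE.
(Normal, Light): Alex can switch to None (1 → 4). Not NE.

(None, Light) and (Light, None)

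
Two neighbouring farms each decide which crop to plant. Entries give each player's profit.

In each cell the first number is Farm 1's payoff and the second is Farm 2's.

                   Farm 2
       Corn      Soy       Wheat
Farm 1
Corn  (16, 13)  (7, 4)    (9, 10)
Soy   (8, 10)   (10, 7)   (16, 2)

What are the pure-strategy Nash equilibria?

(Corn, Corn)

For each strategy profile, look for a profitable unilateral deviation.
(Corn, Corn): Farm 1 gets 16, best alternative 8; Farm 2 gets 13, best alternative 10. No profitable deviation — NE.
(Corn, Soy): Farm 1 can switch to Soy (7 → 10). Not NE.
(Corn, Wheat): Farm 1 can switch to Soy (9 → 16). Not NE.
(Soy, Corn): Farm 1 can switch to Corn (8 → 16). Not NE.
(Soy, Soy): Farm 2 can switch to Corn (7 → 10). Not NE.
(Soy, Wheat): Farm 2 can switch to Corn (2 → 10). Not NE.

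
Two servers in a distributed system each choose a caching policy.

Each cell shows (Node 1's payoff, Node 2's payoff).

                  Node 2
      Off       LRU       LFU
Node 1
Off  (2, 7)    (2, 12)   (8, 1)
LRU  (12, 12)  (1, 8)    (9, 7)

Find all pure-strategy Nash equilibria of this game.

(Off, LRU); (LRU, Off)

(Off, Off): Node 1 can switch to LRU (2 → 12). Not NE.
(Off, LRU): Node 1 gets 2, best alternative 1; Node 2 gets 12, best alternative 7. No profitable deviation — NE.
(Off, LFU): Node 1 can switch to LRU (8 → 9). Not NE.
(LRU, Off): Node 1 gets 12, best alternative 2; Node 2 gets 12, best alternative 8. No profitable deviation — NE.
(LRU, LRU): Node 1 can switch to Off (1 → 2). Not NE.
(LRU, LFU): Node 2 can switch to Off (7 → 12). Not NE.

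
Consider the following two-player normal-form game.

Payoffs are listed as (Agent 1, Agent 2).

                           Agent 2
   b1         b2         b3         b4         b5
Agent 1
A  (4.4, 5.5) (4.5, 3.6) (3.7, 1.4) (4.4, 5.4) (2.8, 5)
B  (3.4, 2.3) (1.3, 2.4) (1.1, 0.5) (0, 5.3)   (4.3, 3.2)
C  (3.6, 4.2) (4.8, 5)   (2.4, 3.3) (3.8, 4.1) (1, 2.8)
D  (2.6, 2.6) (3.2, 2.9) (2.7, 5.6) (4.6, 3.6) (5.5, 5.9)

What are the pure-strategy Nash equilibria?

Agent 1 against b1: payoffs 4.4, 3.4, 3.6, 2.6 → best response A.
Agent 1 against b2: payoffs 4.5, 1.3, 4.8, 3.2 → best response C.
Agent 1 against b3: payoffs 3.7, 1.1, 2.4, 2.7 → best response A.
Agent 1 against b4: payoffs 4.4, 0, 3.8, 4.6 → best response D.
Agent 1 against b5: payoffs 2.8, 4.3, 1, 5.5 → best response D.
Agent 2 against A: payoffs 5.5, 3.6, 1.4, 5.4, 5 → best response b1.
Agent 2 against B: payoffs 2.3, 2.4, 0.5, 5.3, 3.2 → best response b4.
Agent 2 against C: payoffs 4.2, 5, 3.3, 4.1, 2.8 → best response b2.
Agent 2 against D: payoffs 2.6, 2.9, 5.6, 3.6, 5.9 → best response b5.
Mutual best responses: (A, b1); (C, b2); (D, b5).

(A, b1) and (C, b2) and (D, b5)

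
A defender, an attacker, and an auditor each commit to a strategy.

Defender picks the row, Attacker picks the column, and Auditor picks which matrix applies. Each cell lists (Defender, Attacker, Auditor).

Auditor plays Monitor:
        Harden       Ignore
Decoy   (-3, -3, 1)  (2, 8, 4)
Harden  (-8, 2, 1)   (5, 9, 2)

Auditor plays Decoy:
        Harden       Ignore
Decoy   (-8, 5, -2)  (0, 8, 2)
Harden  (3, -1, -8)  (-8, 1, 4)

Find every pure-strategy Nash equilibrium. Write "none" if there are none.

Defender against (Harden, Monitor): payoffs -3, -8 → best response Decoy.
Defender against (Harden, Decoy): payoffs -8, 3 → best response Harden.
Defender against (Ignore, Monitor): payoffs 2, 5 → best response Harden.
Defender against (Ignore, Decoy): payoffs 0, -8 → best response Decoy.
Attacker against (Decoy, Monitor): payoffs -3, 8 → best response Ignore.
Attacker against (Decoy, Decoy): payoffs 5, 8 → best response Ignore.
Attacker against (Harden, Monitor): payoffs 2, 9 → best response Ignore.
Attacker against (Harden, Decoy): payoffs -1, 1 → best response Ignore.
Auditor against (Decoy, Harden): payoffs 1, -2 → best response Monitor.
Auditor against (Decoy, Ignore): payoffs 4, 2 → best response Monitor.
Auditor against (Harden, Harden): payoffs 1, -8 → best response Monitor.
Auditor against (Harden, Ignore): payoffs 2, 4 → best response Decoy.
No profile is a mutual best response for all players.

This game has no pure Nash equilibrium.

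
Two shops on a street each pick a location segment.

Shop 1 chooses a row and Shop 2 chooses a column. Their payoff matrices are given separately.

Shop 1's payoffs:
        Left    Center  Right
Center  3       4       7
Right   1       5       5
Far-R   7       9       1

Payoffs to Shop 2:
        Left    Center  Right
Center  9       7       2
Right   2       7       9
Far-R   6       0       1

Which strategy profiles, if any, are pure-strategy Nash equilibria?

Pure NE: (Far-R, Left)

Shop 1 against Left: payoffs 3, 1, 7 → best response Far-R.
Shop 1 against Center: payoffs 4, 5, 9 → best response Far-R.
Shop 1 against Right: payoffs 7, 5, 1 → best response Center.
Shop 2 against Center: payoffs 9, 7, 2 → best response Left.
Shop 2 against Right: payoffs 2, 7, 9 → best response Right.
Shop 2 against Far-R: payoffs 6, 0, 1 → best response Left.
Mutual best responses: (Far-R, Left).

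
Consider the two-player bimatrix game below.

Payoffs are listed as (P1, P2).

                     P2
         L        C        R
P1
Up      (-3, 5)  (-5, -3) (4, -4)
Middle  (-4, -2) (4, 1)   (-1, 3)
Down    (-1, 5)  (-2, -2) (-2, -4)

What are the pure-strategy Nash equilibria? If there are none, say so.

(Up, L): P1 can switch to Down (-3 → -1). Not NE.
(Up, C): P1 can switch to Middle (-5 → 4). Not NE.
(Up, R): P2 can switch to L (-4 → 5). Not NE.
(Middle, L): P1 can switch to Up (-4 → -3). Not NE.
(Middle, C): P2 can switch to R (1 → 3). Not NE.
(Middle, R): P1 can switch to Up (-1 → 4). Not NE.
(Down, L): P1 gets -1, best alternative -3; P2 gets 5, best alternative -2. No profitable deviation — NE.
(Down, C): P1 can switch to Middle (-2 → 4). Not NE.
(Down, R): P1 can switch to Up (-2 → 4). Not NE.

(Down, L)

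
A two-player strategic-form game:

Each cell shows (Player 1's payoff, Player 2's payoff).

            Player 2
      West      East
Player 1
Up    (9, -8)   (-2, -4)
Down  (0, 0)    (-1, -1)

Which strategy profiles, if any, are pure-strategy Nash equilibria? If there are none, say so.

(Up, West): Player 2 can switch to East (-8 → -4). Not NE.
(Up, East): Player 1 can switch to Down (-2 → -1). Not NE.
(Down, West): Player 1 can switch to Up (0 → 9). Not NE.
(Down, East): Player 2 can switch to West (-1 → 0). Not NE.

There is no pure-strategy Nash equilibrium.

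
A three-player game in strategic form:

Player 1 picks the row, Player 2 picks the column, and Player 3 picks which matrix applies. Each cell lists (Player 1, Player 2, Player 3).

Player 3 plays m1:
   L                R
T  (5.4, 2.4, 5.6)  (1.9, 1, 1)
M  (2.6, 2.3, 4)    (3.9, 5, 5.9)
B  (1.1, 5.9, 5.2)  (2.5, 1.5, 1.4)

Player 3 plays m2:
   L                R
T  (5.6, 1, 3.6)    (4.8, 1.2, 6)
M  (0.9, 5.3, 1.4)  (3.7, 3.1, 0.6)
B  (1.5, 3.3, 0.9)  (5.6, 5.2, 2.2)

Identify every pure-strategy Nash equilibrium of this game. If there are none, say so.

For each player, find the best response to each opponent profile; mutual best responses are the pure NE.
Player 1 against (L, m1): payoffs 5.4, 2.6, 1.1 → best response T.
Player 1 against (L, m2): payoffs 5.6, 0.9, 1.5 → best response T.
Player 1 against (R, m1): payoffs 1.9, 3.9, 2.5 → best response M.
Player 1 against (R, m2): payoffs 4.8, 3.7, 5.6 → best response B.
Player 2 against (T, m1): payoffs 2.4, 1 → best response L.
Player 2 against (T, m2): payoffs 1, 1.2 → best response R.
Player 2 against (M, m1): payoffs 2.3, 5 → best response R.
Player 2 against (M, m2): payoffs 5.3, 3.1 → best response L.
Player 2 against (B, m1): payoffs 5.9, 1.5 → best response L.
Player 2 against (B, m2): payoffs 3.3, 5.2 → best response R.
Player 3 against (T, L): payoffs 5.6, 3.6 → best response m1.
Player 3 against (T, R): payoffs 1, 6 → best response m2.
Player 3 against (M, L): payoffs 4, 1.4 → best response m1.
Player 3 against (M, R): payoffs 5.9, 0.6 → best response m1.
Player 3 against (B, L): payoffs 5.2, 0.9 → best response m1.
Player 3 against (B, R): payoffs 1.4, 2.2 → best response m2.
Mutual best responses: (T, L, m1); (M, R, m1); (B, R, m2).

(T, L, m1), (M, R, m1), (B, R, m2)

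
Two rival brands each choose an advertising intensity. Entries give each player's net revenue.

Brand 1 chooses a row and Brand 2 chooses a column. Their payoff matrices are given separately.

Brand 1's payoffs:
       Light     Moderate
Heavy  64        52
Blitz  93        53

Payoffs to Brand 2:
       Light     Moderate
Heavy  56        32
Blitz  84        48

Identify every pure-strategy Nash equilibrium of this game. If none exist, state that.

The unique pure-strategy Nash equilibrium is (Blitz, Light).

Brand 1 against Light: payoffs 64, 93 → best response Blitz.
Brand 1 against Moderate: payoffs 52, 53 → best response Blitz.
Brand 2 against Heavy: payoffs 56, 32 → best response Light.
Brand 2 against Blitz: payoffs 84, 48 → best response Light.
Mutual best responses: (Blitz, Light).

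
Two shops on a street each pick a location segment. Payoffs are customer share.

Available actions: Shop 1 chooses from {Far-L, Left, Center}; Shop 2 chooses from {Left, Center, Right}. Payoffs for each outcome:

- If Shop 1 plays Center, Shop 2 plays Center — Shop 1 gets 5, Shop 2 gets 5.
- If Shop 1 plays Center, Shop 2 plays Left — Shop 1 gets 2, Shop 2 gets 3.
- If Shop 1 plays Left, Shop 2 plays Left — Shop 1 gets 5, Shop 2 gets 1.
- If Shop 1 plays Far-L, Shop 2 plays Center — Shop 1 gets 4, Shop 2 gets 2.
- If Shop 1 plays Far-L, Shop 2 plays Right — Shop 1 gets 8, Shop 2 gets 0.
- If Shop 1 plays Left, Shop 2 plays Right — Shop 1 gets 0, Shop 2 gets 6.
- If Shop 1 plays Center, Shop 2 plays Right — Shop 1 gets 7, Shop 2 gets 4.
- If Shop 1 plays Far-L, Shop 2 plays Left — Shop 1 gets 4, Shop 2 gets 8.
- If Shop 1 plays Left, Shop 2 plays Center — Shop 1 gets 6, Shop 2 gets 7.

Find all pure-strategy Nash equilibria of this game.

Shop 1 against Left: payoffs 4, 5, 2 → best response Left.
Shop 1 against Center: payoffs 4, 6, 5 → best response Left.
Shop 1 against Right: payoffs 8, 0, 7 → best response Far-L.
Shop 2 against Far-L: payoffs 8, 2, 0 → best response Left.
Shop 2 against Left: payoffs 1, 7, 6 → best response Center.
Shop 2 against Center: payoffs 3, 5, 4 → best response Center.
Mutual best responses: (Left, Center).

The unique pure-strategy Nash equilibrium is (Left, Center).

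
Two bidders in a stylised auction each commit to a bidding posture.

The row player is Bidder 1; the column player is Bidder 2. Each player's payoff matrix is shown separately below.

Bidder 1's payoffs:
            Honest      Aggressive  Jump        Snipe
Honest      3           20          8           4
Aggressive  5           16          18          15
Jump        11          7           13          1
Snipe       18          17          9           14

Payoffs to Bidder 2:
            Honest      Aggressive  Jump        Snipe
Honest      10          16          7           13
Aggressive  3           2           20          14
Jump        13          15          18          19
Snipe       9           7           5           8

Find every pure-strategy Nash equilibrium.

Pure-strategy Nash equilibria: (Honest, Aggressive), (Aggressive, Jump), (Snipe, Honest)

Bidder 1 against Honest: payoffs 3, 5, 11, 18 → best response Snipe.
Bidder 1 against Aggressive: payoffs 20, 16, 7, 17 → best response Honest.
Bidder 1 against Jump: payoffs 8, 18, 13, 9 → best response Aggressive.
Bidder 1 against Snipe: payoffs 4, 15, 1, 14 → best response Aggressive.
Bidder 2 against Honest: payoffs 10, 16, 7, 13 → best response Aggressive.
Bidder 2 against Aggressive: payoffs 3, 2, 20, 14 → best response Jump.
Bidder 2 against Jump: payoffs 13, 15, 18, 19 → best response Snipe.
Bidder 2 against Snipe: payoffs 9, 7, 5, 8 → best response Honest.
Mutual best responses: (Honest, Aggressive); (Aggressive, Jump); (Snipe, Honest).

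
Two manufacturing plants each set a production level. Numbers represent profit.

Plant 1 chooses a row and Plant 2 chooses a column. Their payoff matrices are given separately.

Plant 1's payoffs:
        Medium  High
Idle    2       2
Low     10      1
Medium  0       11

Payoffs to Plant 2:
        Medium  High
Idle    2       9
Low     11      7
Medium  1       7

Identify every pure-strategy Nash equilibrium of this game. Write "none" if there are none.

Plant 1 against Medium: payoffs 2, 10, 0 → best response Low.
Plant 1 against High: payoffs 2, 1, 11 → best response Medium.
Plant 2 against Idle: payoffs 2, 9 → best response High.
Plant 2 against Low: payoffs 11, 7 → best response Medium.
Plant 2 against Medium: payoffs 1, 7 → best response High.
Mutual best responses: (Low, Medium); (Medium, High).

The pure Nash equilibria are (Low, Medium); (Medium, High).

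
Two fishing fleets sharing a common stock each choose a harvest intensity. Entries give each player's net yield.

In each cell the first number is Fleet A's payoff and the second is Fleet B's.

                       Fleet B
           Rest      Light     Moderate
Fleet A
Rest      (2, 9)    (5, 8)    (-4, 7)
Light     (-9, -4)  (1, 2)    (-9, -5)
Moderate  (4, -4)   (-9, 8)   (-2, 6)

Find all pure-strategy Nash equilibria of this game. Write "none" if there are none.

(Rest, Rest): Fleet A can switch to Moderate (2 → 4). Not NE.
(Rest, Light): Fleet B can switch to Rest (8 → 9). Not NE.
(Rest, Moderate): Fleet A can switch to Moderate (-4 → -2). Not NE.
(Light, Rest): Fleet A can switch to Rest (-9 → 2). Not NE.
(Light, Light): Fleet A can switch to Rest (1 → 5). Not NE.
(Light, Moderate): Fleet A can switch to Rest (-9 → -4). Not NE.
(Moderate, Rest): Fleet B can switch to Light (-4 → 8). Not NE.
(Moderate, Light): Fleet A can switch to Rest (-9 → 5). Not NE.
(The remaining 1 profile has a profitable deviation by the same check.)

No pure-strategy Nash equilibrium.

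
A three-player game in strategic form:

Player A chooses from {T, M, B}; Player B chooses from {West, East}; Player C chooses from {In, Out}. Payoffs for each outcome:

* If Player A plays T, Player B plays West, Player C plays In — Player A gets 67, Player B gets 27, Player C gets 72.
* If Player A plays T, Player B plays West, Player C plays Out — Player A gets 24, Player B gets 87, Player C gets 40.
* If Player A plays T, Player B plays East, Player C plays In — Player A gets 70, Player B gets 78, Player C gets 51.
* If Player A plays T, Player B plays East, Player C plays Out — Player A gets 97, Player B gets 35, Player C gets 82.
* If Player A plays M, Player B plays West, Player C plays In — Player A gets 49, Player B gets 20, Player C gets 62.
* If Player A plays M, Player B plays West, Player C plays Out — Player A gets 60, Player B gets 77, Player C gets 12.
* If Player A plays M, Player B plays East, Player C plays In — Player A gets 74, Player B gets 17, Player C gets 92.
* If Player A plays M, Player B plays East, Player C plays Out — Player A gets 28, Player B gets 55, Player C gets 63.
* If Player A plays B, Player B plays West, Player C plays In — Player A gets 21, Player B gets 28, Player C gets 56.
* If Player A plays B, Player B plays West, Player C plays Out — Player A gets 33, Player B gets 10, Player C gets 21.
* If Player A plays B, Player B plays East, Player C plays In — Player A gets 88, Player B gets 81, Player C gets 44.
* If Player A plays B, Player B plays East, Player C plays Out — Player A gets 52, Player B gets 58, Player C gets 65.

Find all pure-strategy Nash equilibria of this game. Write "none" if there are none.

Player A against (West, In): payoffs 67, 49, 21 → best response T.
Player A against (West, Out): payoffs 24, 60, 33 → best response M.
Player A against (East, In): payoffs 70, 74, 88 → best response B.
Player A against (East, Out): payoffs 97, 28, 52 → best response T.
Player B against (T, In): payoffs 27, 78 → best response East.
Player B against (T, Out): payoffs 87, 35 → best response West.
Player B against (M, In): payoffs 20, 17 → best response West.
Player B against (M, Out): payoffs 77, 55 → best response West.
Player B against (B, In): payoffs 28, 81 → best response East.
Player B against (B, Out): payoffs 10, 58 → best response East.
Player C against (T, West): payoffs 72, 40 → best response In.
Player C against (T, East): payoffs 51, 82 → best response Out.
Player C against (M, West): payoffs 62, 12 → best response In.
Player C against (M, East): payoffs 92, 63 → best response In.
Player C against (B, West): payoffs 56, 21 → best response In.
Player C against (B, East): payoffs 44, 65 → best response Out.
No profile is a mutual best response for all players.

This game has no pure Nash equilibrium.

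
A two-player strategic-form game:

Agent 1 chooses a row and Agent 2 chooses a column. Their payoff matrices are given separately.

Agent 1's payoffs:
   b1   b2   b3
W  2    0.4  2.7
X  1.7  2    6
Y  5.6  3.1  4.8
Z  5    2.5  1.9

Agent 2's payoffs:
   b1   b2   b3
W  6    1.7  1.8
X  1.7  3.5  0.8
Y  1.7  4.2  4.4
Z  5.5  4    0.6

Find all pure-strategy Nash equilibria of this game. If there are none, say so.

Agent 1 against b1: payoffs 2, 1.7, 5.6, 5 → best response Y.
Agent 1 against b2: payoffs 0.4, 2, 3.1, 2.5 → best response Y.
Agent 1 against b3: payoffs 2.7, 6, 4.8, 1.9 → best response X.
Agent 2 against W: payoffs 6, 1.7, 1.8 → best response b1.
Agent 2 against X: payoffs 1.7, 3.5, 0.8 → best response b2.
Agent 2 against Y: payoffs 1.7, 4.2, 4.4 → best response b3.
Agent 2 against Z: payoffs 5.5, 4, 0.6 → best response b1.
No profile is a mutual best response for all players.

This game has no pure Nash equilibrium.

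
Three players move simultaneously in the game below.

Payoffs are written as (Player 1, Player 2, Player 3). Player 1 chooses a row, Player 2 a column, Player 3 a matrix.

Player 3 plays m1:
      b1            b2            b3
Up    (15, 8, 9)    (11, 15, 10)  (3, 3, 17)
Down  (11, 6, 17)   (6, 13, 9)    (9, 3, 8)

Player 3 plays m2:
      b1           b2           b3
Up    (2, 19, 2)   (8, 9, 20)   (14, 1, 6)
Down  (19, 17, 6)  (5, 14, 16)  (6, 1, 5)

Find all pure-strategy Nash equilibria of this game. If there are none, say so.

Player 1 against (b1, m1): payoffs 15, 11 → best response Up.
Player 1 against (b1, m2): payoffs 2, 19 → best response Down.
Player 1 against (b2, m1): payoffs 11, 6 → best response Up.
Player 1 against (b2, m2): payoffs 8, 5 → best response Up.
Player 1 against (b3, m1): payoffs 3, 9 → best response Down.
Player 1 against (b3, m2): payoffs 14, 6 → best response Up.
Player 2 against (Up, m1): payoffs 8, 15, 3 → best response b2.
Player 2 against (Up, m2): payoffs 19, 9, 1 → best response b1.
Player 2 against (Down, m1): payoffs 6, 13, 3 → best response b2.
Player 2 against (Down, m2): payoffs 17, 14, 1 → best response b1.
Player 3 against (Up, b1): payoffs 9, 2 → best response m1.
Player 3 against (Up, b2): payoffs 10, 20 → best response m2.
Player 3 against (Up, b3): payoffs 17, 6 → best response m1.
Player 3 against (Down, b1): payoffs 17, 6 → best response m1.
Player 3 against (Down, b2): payoffs 9, 16 → best response m2.
Player 3 against (Down, b3): payoffs 8, 5 → best response m1.
No profile is a mutual best response for all players.

There is no pure-strategy Nash equilibrium.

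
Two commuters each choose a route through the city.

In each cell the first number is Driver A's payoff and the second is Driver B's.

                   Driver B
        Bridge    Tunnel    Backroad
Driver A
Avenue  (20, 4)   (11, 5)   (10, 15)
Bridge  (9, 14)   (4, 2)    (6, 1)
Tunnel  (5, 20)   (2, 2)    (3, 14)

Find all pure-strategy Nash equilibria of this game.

Driver A against Bridge: payoffs 20, 9, 5 → best response Avenue.
Driver A against Tunnel: payoffs 11, 4, 2 → best response Avenue.
Driver A against Backroad: payoffs 10, 6, 3 → best response Avenue.
Driver B against Avenue: payoffs 4, 5, 15 → best response Backroad.
Driver B against Bridge: payoffs 14, 2, 1 → best response Bridge.
Driver B against Tunnel: payoffs 20, 2, 14 → best response Bridge.
Mutual best responses: (Avenue, Backroad).

Pure NE: (Avenue, Backroad)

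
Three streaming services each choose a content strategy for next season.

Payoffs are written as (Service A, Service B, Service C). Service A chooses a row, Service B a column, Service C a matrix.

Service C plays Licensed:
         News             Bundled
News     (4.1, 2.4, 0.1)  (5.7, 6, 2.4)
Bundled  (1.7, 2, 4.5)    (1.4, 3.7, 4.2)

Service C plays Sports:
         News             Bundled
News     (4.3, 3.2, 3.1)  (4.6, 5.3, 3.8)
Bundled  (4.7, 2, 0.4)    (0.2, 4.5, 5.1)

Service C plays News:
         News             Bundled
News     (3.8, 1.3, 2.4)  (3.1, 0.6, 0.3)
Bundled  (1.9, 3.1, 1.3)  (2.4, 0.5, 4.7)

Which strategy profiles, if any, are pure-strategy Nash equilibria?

(News, Bundled, Sports)

For each player, find the best response to each opponent profile; mutual best responses are the pure NE.
Service A against (News, Licensed): payoffs 4.1, 1.7 → best response News.
Service A against (News, Sports): payoffs 4.3, 4.7 → best response Bundled.
Service A against (News, News): payoffs 3.8, 1.9 → best response News.
Service A against (Bundled, Licensed): payoffs 5.7, 1.4 → best response News.
Service A against (Bundled, Sports): payoffs 4.6, 0.2 → best response News.
Service A against (Bundled, News): payoffs 3.1, 2.4 → best response News.
Service B against (News, Licensed): payoffs 2.4, 6 → best response Bundled.
Service B against (News, Sports): payoffs 3.2, 5.3 → best response Bundled.
Service B against (News, News): payoffs 1.3, 0.6 → best response News.
Service B against (Bundled, Licensed): payoffs 2, 3.7 → best response Bundled.
Service B against (Bundled, Sports): payoffs 2, 4.5 → best response Bundled.
Service B against (Bundled, News): payoffs 3.1, 0.5 → best response News.
Service C against (News, News): payoffs 0.1, 3.1, 2.4 → best response Sports.
Service C against (News, Bundled): payoffs 2.4, 3.8, 0.3 → best response Sports.
Service C against (Bundled, News): payoffs 4.5, 0.4, 1.3 → best response Licensed.
Service C against (Bundled, Bundled): payoffs 4.2, 5.1, 4.7 → best response Sports.
Mutual best responses: (News, Bundled, Sports).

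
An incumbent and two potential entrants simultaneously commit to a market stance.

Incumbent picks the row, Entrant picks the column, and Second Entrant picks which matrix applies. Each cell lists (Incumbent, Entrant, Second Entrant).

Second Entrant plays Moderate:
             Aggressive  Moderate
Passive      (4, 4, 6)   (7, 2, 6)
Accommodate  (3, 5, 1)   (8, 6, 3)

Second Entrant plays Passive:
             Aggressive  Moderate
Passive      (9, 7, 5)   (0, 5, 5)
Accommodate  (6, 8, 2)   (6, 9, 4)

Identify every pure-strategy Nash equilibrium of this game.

(Passive, Aggressive, Moderate): Incumbent gets 4, best alternative 3; Entrant gets 4, best alternative 2; Second Entrant gets 6, best alternative 5. No profitable deviation — NE.
(Passive, Aggressive, Passive): Second Entrant can switch to Moderate (5 → 6). Not NE.
(Passive, Moderate, Moderate): Incumbent can switch to Accommodate (7 → 8). Not NE.
(Passive, Moderate, Passive): Incumbent can switch to Accommodate (0 → 6). Not NE.
(Accommodate, Aggressive, Moderate): Incumbent can switch to Passive (3 → 4). Not NE.
(Accommodate, Aggressive, Passive): Incumbent can switch to Passive (6 → 9). Not NE.
(Accommodate, Moderate, Moderate): Second Entrant can switch to Passive (3 → 4). Not NE.
(Accommodate, Moderate, Passive): Incumbent gets 6, best alternative 0; Entrant gets 9, best alternative 8; Second Entrant gets 4, best alternative 3. No profitable deviation — NE.

(Passive, Aggressive, Moderate), (Accommodate, Moderate, Passive)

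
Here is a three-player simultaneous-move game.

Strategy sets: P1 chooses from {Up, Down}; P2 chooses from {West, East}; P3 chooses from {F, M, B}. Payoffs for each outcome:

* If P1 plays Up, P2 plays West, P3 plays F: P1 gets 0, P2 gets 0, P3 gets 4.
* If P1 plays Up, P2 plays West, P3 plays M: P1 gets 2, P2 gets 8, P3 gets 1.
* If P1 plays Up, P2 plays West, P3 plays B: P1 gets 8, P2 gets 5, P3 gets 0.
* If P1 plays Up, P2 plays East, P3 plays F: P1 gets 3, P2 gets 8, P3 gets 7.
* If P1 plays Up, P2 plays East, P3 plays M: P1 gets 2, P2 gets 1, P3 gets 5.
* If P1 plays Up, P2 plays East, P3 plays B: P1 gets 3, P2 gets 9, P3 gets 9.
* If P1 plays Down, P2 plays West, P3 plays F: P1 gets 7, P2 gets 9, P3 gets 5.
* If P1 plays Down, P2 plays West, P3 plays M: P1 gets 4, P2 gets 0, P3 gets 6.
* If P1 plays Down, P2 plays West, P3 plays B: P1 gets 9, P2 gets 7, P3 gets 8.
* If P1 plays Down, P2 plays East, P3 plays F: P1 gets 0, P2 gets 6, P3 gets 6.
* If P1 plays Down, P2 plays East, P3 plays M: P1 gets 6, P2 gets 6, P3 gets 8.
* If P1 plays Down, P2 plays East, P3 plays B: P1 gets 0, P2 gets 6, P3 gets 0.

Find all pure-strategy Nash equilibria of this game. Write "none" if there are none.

(Up, East, B); (Down, West, B); (Down, East, M)

Mark each player's best response to every combination of opponents' strategies; a profile where every player is best-responding is a pure Nash equilibrium.
P1 against (West, F): payoffs 0, 7 → best response Down.
P1 against (West, M): payoffs 2, 4 → best response Down.
P1 against (West, B): payoffs 8, 9 → best response Down.
P1 against (East, F): payoffs 3, 0 → best response Up.
P1 against (East, M): payoffs 2, 6 → best response Down.
P1 against (East, B): payoffs 3, 0 → best response Up.
P2 against (Up, F): payoffs 0, 8 → best response East.
P2 against (Up, M): payoffs 8, 1 → best response West.
P2 against (Up, B): payoffs 5, 9 → best response East.
P2 against (Down, F): payoffs 9, 6 → best response West.
P2 against (Down, M): payoffs 0, 6 → best response East.
P2 against (Down, B): payoffs 7, 6 → best response West.
P3 against (Up, West): payoffs 4, 1, 0 → best response F.
P3 against (Up, East): payoffs 7, 5, 9 → best response B.
P3 against (Down, West): payoffs 5, 6, 8 → best response B.
P3 against (Down, East): payoffs 6, 8, 0 → best response M.
Mutual best responses: (Up, East, B); (Down, West, B); (Down, East, M).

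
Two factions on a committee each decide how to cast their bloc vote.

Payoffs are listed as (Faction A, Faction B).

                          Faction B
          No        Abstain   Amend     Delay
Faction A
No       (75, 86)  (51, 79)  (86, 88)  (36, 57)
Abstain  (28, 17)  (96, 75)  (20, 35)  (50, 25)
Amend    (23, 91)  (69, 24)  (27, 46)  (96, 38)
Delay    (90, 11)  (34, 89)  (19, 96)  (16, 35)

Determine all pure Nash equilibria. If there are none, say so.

For each strategy profile, look for a profitable unilateral deviation.
(No, No): Faction A can switch to Delay (75 → 90). Not NE.
(No, Abstain): Faction A can switch to Abstain (51 → 96). Not NE.
(No, Amend): Faction A gets 86, best alternative 27; Faction B gets 88, best alternative 86. No profitable deviation — NE.
(No, Delay): Faction A can switch to Abstain (36 → 50). Not NE.
(Abstain, No): Faction A can switch to No (28 → 75). Not NE.
(Abstain, Abstain): Faction A gets 96, best alternative 69; Faction B gets 75, best alternative 35. No profitable deviation — NE.
(Abstain, Amend): Faction A can switch to No (20 → 86). Not NE.
(Abstain, Delay): Faction A can switch to Amend (50 → 96). Not NE.
(Amend, No): Faction A can switch to No (23 → 75). Not NE.
(Amend, Abstain): Faction A can switch to Abstain (69 → 96). Not NE.
(Amend, Amend): Faction A can switch to No (27 → 86). Not NE.
(Amend, Delay): Faction B can switch to No (38 → 91). Not NE.
(Delay, No): Faction B can switch to Abstain (11 → 89). Not NE.
(Delay, Abstain): Faction A can switch to No (34 → 51). Not NE.
(The remaining 2 profiles each have a profitable deviation by the same check.)

Pure-strategy Nash equilibria: (No, Amend) and (Abstain, Abstain)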